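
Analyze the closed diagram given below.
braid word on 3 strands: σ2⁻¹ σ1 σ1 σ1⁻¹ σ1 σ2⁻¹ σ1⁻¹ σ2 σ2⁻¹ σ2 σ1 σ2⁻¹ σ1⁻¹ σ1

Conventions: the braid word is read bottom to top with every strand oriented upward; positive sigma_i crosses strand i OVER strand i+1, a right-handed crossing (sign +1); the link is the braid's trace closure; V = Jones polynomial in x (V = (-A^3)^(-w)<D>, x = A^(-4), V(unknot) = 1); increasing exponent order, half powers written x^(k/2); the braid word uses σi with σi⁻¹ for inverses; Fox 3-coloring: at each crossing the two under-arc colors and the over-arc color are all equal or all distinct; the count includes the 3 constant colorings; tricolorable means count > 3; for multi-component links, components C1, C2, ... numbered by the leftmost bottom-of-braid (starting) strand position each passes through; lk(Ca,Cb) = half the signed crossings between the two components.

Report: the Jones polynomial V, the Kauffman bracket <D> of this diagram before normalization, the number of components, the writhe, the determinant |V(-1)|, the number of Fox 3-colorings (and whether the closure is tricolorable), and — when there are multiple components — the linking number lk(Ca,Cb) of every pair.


V = -x^-3 + x^-2 - x^-1 + 3 - x + x^2 - x^3
<D> = -A^-12 + A^-8 - A^-4 + 3 - A^4 + A^8 - A^12 (w = 0)
1 component over 14 crossings, w = 0
27 Fox colorings among 3^14, |V(-1)| = 9: tricolorable
why: w = 0 (over 14 crossings) is diagram-only; (-A^3)^(0) removes it from V


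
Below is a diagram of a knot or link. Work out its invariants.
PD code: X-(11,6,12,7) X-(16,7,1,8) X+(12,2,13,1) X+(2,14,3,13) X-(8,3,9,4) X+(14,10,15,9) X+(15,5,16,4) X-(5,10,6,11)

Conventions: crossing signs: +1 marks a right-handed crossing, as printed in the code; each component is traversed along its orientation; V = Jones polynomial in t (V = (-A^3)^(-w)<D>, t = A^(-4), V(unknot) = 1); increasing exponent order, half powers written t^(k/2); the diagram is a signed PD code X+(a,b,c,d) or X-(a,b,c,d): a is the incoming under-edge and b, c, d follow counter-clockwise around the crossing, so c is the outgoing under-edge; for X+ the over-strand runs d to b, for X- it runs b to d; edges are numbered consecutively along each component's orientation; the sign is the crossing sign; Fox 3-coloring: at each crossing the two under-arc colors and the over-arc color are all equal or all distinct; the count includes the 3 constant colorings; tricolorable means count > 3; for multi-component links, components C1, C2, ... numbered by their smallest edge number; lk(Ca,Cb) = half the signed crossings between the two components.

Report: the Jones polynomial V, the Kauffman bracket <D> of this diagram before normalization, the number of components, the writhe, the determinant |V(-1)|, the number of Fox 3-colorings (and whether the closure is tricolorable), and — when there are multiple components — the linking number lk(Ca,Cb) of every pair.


V(t) = -t^-3 + t^-2 - t^-1 + 3 - t + t^2 - t^3
bracket: -A^-12 + A^-8 - A^-4 + 3 - A^4 + A^8 - A^12, w = 0
1 component, writhe 0, over 8 crossings
det 9, colorings 27 of 3^8 — tricolorable
observation: det 9 = |V(-1)|; divisible by 3, so tricolorable


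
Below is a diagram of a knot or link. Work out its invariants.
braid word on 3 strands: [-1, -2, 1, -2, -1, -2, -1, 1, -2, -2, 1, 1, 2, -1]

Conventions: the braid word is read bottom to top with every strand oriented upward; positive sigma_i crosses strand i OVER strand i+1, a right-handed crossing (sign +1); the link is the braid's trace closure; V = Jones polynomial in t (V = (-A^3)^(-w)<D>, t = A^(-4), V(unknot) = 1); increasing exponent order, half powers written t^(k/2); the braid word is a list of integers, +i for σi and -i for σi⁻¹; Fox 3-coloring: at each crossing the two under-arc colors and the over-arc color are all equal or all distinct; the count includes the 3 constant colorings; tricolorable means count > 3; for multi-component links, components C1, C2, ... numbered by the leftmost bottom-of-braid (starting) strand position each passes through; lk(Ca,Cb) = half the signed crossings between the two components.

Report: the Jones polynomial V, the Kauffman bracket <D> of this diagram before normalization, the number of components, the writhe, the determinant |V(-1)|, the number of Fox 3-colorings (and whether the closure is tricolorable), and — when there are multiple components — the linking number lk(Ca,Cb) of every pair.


V(t) = -t^-4 + t^-3 + t^-1
bracket: A^-8 + 1 - A^4, w = -4
1 component, writhe -4, over 14 crossings
det 3, colorings 9 of 3^14 — tricolorable
observation: det 3 = |V(-1)|; divisible by 3, so tricolorable


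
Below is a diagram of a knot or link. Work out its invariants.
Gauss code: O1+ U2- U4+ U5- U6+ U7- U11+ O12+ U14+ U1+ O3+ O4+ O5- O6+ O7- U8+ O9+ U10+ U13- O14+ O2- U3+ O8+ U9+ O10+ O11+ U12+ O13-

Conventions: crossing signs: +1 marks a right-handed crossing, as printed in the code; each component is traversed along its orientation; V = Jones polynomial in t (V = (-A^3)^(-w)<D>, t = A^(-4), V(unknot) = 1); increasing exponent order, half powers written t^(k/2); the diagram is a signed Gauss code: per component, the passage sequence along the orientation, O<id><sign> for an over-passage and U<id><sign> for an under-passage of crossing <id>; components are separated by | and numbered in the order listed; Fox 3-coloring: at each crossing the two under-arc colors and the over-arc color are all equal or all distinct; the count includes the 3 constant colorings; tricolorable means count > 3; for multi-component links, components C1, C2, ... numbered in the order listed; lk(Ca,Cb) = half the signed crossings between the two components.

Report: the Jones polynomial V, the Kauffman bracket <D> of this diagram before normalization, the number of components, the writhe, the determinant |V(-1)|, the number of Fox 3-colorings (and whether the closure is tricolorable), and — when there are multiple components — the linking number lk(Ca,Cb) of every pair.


V(t) = 2t^2 - 2t^3 + 4t^4 - 5t^5 + 5t^6 - 5t^7 + 3t^8 - 2t^9 + t^10
bracket: A^-22 - 2A^-18 + 3A^-14 - 5A^-10 + 5A^-6 - 5A^-2 + 4A^2 - 2A^6 + 2A^10, w = +6
1 component, writhe +6, over 14 crossings
det 29, colorings 3 of 3^14 — not tricolorable
observation: |V(-1)| = 29: so not tricolorable, since 3 does not divide 29


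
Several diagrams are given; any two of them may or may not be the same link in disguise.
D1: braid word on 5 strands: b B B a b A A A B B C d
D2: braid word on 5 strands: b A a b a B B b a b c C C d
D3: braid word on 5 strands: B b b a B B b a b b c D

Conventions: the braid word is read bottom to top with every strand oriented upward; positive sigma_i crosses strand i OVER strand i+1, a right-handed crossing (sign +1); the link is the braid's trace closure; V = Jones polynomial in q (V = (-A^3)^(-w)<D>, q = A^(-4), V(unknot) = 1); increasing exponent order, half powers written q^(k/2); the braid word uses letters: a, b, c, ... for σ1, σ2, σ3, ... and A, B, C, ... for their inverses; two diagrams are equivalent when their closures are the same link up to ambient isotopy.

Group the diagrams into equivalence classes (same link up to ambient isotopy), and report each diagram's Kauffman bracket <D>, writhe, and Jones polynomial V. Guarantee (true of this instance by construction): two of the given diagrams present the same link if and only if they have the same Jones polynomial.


equivalence classes: {D1} | {D2, D3}
D1 (bracket A^-4 + A^4 - A^8 + A^12 - A^16; 12 crossings at w = -4): V = -q^-7 + q^-6 - q^-5 + q^-4 + q^-2
D2 (bracket -A^-12 + A^-8 - A^-4 + 2 - A^4 + A^8; 14 crossings at w = +4): V = q - q^2 + 2q^3 - q^4 + q^5 - q^6
D3 (bracket -A^-12 + A^-8 - A^-4 + 2 - A^4 + A^8; 12 crossings at w = +4): V = q - q^2 + 2q^3 - q^4 + q^5 - q^6
key observation: 2 classes among 3 diagrams; unequal V(q) rules out equality


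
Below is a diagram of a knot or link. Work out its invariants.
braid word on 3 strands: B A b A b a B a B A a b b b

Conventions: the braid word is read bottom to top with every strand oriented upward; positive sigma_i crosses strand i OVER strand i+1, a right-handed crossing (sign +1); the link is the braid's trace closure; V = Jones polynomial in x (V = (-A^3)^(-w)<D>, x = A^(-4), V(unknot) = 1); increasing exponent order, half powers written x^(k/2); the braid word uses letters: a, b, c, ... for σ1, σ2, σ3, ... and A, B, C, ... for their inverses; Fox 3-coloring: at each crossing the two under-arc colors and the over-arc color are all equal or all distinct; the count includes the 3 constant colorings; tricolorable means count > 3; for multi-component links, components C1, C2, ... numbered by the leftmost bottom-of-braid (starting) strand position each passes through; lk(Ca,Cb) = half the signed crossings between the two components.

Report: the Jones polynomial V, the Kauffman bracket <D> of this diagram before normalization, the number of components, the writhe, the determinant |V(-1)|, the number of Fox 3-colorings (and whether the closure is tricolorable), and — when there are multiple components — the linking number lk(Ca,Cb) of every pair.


V = -x^-1 + 2 - x + 2x^2 - x^3 + x^4 - x^5
<D> = -A^-14 + A^-10 - A^-6 + 2A^-2 - A^2 + 2A^6 - A^10 (w = +2)
1 component over 14 crossings, w = +2
9 Fox colorings among 3^14, |V(-1)| = 9: tricolorable
why: w = +2 (over 14 crossings) is diagram-only; (-A^3)^(-2) removes it from V


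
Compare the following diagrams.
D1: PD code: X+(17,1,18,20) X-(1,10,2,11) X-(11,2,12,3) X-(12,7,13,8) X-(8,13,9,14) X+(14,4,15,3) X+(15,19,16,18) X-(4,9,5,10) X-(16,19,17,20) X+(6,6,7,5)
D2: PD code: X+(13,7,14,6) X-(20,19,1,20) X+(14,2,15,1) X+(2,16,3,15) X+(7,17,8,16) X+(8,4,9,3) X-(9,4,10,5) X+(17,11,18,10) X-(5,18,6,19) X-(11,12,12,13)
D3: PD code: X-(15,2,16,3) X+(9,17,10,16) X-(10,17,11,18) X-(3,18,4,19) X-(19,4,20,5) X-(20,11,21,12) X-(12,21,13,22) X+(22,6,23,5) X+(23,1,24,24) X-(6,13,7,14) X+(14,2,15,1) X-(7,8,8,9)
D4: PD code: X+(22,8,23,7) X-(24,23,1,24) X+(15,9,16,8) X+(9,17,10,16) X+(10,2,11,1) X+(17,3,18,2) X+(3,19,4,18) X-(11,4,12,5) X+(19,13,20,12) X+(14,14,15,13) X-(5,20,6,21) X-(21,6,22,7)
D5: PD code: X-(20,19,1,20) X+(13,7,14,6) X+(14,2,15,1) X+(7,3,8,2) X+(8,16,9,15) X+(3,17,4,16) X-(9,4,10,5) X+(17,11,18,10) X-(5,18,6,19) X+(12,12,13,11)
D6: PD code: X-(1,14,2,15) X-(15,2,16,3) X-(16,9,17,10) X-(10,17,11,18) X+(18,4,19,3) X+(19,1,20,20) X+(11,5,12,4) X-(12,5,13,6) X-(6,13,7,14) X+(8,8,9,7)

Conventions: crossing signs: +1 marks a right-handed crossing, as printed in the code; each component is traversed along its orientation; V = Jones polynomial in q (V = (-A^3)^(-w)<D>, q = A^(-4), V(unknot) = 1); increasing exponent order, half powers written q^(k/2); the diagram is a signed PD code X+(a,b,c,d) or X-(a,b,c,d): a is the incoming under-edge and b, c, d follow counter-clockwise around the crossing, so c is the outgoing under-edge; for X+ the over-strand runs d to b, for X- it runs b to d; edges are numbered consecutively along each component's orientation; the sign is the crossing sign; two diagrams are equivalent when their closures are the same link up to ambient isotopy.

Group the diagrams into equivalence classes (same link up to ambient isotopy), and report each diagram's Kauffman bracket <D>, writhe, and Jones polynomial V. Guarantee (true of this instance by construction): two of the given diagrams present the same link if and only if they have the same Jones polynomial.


classes: {D1, D3, D6} | {D2, D4, D5}
V(D1) = -q^-6 + q^-5 - q^-4 + 2q^-3 - q^-2 + q^-1  [10 crossings, <D> = A^-2 - A^2 + 2A^6 - A^10 + A^14 - A^18, w = -2]
V(D2) = q - q^2 + 2q^3 - q^4 + q^5 - q^6  [10 crossings, <D> = -A^-18 + A^-14 - A^-10 + 2A^-6 - A^-2 + A^2, w = +2]
V(D3) = -q^-6 + q^-5 - q^-4 + 2q^-3 - q^-2 + q^-1  [12 crossings, <D> = A^-8 - A^-4 + 2 - A^4 + A^8 - A^12, w = -4]
D4 (bracket -A^-12 + A^-8 - A^-4 + 2 - A^4 + A^8; 12 crossings at w = +4): V = q - q^2 + 2q^3 - q^4 + q^5 - q^6
V(D5) = q - q^2 + 2q^3 - q^4 + q^5 - q^6  [10 crossings, <D> = -A^-12 + A^-8 - A^-4 + 2 - A^4 + A^8, w = +4]
V(D6) = -q^-6 + q^-5 - q^-4 + 2q^-3 - q^-2 + q^-1  [10 crossings, <D> = A^-2 - A^2 + 2A^6 - A^10 + A^14 - A^18, w = -2]
note: 2 classes among 6 diagrams; unequal V(q) rules out equality


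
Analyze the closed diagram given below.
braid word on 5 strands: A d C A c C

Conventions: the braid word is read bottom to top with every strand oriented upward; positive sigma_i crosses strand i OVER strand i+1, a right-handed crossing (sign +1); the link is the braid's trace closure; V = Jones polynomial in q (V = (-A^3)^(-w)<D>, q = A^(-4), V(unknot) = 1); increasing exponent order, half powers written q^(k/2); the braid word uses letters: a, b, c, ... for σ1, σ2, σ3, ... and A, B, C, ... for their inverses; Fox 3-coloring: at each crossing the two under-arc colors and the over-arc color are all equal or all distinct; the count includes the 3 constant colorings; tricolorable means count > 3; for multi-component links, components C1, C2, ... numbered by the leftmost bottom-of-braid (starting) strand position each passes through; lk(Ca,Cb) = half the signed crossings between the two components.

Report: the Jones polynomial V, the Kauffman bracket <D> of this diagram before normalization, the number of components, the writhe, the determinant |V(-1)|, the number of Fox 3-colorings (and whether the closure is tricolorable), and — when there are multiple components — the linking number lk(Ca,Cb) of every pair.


V = q^-3 + q^-2 + q^-1 + 1
<D> = A^-6 + A^-2 + A^2 + A^6 (w = -2)
3 components over 6 crossings, w = -2
lk(C1,C2): -1
lk(C1,C3) = 0
linking number lk(C2,C3) = 0
9 Fox colorings among 3^6, |V(-1)| = 0: tricolorable
why: det 0 = |V(-1)|; divisible by 3, so tricolorable


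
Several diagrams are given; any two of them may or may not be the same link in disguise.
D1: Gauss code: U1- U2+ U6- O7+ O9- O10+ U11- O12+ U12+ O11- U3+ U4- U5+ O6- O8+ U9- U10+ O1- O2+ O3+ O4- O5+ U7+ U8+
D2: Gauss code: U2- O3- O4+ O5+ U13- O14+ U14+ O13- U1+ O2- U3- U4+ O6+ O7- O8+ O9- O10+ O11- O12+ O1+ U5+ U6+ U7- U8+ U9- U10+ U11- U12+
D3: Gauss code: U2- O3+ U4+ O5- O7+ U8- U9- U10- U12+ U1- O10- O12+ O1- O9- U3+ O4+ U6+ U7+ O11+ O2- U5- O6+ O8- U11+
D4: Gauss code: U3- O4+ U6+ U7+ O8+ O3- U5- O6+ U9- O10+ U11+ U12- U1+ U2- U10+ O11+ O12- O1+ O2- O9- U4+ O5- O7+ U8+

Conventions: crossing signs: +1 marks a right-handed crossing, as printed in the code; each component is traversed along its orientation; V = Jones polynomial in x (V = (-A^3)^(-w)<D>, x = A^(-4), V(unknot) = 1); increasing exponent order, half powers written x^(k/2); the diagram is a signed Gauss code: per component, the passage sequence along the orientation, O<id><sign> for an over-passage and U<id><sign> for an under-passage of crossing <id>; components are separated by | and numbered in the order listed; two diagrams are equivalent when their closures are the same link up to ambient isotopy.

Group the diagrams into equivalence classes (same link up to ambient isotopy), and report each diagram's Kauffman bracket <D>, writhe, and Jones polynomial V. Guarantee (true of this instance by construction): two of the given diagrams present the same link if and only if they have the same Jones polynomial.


classes: {D1, D2, D3, D4}
V(D1) = 1  [12 crossings, <D> = A^6, w = +2]
D2 (bracket A^6; 14 crossings at w = +2): V = 1
D3 (bracket 1; 12 crossings at w = 0): V = 1
D4 (bracket A^6; 12 crossings at w = +2): V = 1
insight: one V(x) for all 4 diagrams — one class (guaranteed)


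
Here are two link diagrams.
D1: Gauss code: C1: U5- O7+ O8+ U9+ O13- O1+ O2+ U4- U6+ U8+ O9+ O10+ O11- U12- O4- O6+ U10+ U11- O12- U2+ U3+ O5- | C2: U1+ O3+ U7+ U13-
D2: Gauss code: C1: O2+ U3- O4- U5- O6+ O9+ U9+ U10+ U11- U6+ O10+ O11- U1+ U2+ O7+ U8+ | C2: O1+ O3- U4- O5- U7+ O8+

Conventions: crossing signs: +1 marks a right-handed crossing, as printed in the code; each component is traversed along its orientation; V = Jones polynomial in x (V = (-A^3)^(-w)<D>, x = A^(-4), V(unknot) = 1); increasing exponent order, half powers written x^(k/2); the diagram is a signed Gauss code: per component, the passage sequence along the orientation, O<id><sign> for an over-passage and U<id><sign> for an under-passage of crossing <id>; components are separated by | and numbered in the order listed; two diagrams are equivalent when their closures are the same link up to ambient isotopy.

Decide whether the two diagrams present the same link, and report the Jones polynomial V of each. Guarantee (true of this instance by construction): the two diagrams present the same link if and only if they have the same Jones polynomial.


equivalent: no
V(D1) = -x^(3/2) - 2x^(7/2) + x^(9/2) - x^(11/2) + x^(13/2)  (w +3, c 13, <D> = -A^-17 + A^-13 - A^-9 + 2A^-5 + A^3)
V(D2) = -x^(-1/2) - x^(1/2)  (w +3, c 11, <D> = A^7 + A^11)
why: 2 values of V(x) split the 2 diagrams


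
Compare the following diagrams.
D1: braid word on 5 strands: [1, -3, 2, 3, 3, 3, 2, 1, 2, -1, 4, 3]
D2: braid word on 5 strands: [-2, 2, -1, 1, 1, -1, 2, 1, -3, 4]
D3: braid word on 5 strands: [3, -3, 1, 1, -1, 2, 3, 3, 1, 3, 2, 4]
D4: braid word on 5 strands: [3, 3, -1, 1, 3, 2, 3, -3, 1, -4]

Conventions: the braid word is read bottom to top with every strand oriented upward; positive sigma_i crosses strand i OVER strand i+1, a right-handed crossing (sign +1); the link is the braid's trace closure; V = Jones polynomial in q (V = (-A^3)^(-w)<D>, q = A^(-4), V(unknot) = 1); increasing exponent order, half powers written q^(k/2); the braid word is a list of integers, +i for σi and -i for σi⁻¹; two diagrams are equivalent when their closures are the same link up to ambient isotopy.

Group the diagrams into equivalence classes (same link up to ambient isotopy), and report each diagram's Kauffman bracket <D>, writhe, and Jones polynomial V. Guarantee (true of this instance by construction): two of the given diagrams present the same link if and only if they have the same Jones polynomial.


equivalence classes: {D1, D3} | {D2} | {D4}
D1 (bracket A^-8 - 2A^-4 + 1 - 2A^4 + 2A^8 + A^16; 12 crossings at w = +8): V = q^2 + 2q^4 - 2q^5 + q^6 - 2q^7 + q^8
D2 (bracket A^6; 10 crossings at w = +2): V = 1
V(D3) = q^2 + 2q^4 - 2q^5 + q^6 - 2q^7 + q^8  (w +8, c 12, <D> = A^-8 - 2A^-4 + 1 - 2A^4 + 2A^8 + A^16)
D4 (bracket -A^-4 + 1 + A^8; 10 crossings at w = +4): V = q + q^3 - q^4
observation: 3 classes among 4 diagrams; unequal V(q) rules out equality


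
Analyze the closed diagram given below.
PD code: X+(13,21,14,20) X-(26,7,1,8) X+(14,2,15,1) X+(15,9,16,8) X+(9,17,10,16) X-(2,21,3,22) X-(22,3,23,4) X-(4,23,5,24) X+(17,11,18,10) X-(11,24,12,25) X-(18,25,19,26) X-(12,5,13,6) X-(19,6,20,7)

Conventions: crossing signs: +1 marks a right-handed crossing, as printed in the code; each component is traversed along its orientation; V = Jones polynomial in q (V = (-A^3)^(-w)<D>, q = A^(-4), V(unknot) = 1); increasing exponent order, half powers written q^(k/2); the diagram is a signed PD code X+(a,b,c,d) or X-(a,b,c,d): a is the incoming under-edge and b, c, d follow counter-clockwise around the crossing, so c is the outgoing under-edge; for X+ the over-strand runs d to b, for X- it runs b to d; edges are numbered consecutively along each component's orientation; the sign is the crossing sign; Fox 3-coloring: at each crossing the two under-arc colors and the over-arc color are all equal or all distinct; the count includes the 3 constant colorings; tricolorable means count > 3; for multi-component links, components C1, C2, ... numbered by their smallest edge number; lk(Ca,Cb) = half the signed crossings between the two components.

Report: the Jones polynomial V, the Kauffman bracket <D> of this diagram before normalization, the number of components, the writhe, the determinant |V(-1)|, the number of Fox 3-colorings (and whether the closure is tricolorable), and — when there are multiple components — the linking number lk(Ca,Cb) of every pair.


V = -q^-6 + q^-5 - 2q^-4 + 3q^-3 - 2q^-2 + 3q^-1 - 1 + q - q^2
<D> = A^-17 - A^-13 + A^-9 - 3A^-5 + 2A^-1 - 3A^3 + 2A^7 - A^11 + A^15 (w = -3)
1 component over 13 crossings, w = -3
9 Fox colorings among 3^13, |V(-1)| = 15: tricolorable
why: w = -3 shifts under R1 moves; the (-A^3)^(3) factor cancels that in V


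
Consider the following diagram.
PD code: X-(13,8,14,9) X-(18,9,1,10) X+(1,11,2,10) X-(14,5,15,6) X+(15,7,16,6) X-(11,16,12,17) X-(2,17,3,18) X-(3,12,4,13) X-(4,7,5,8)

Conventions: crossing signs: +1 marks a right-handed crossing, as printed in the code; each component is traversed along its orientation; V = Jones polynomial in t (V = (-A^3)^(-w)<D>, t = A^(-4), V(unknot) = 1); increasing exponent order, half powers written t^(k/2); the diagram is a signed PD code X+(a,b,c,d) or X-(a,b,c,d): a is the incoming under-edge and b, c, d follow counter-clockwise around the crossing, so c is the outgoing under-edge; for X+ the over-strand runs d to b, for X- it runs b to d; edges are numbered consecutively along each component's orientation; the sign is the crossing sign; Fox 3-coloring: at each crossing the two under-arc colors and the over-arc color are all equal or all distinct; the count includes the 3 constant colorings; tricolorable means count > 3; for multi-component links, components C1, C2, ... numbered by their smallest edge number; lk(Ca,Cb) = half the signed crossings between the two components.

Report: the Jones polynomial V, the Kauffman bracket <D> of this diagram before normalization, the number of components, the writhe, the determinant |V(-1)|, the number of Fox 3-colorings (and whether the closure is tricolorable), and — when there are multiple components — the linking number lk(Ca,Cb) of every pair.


V(t) = -t^-4 + t^-3 + t^-1
bracket: -A^-11 - A^-3 + A, w = -5
1 component, writhe -5, over 9 crossings
det 3, colorings 9 of 3^9 — tricolorable
observation: det 3 = |V(-1)|; divisible by 3, so tricolorable


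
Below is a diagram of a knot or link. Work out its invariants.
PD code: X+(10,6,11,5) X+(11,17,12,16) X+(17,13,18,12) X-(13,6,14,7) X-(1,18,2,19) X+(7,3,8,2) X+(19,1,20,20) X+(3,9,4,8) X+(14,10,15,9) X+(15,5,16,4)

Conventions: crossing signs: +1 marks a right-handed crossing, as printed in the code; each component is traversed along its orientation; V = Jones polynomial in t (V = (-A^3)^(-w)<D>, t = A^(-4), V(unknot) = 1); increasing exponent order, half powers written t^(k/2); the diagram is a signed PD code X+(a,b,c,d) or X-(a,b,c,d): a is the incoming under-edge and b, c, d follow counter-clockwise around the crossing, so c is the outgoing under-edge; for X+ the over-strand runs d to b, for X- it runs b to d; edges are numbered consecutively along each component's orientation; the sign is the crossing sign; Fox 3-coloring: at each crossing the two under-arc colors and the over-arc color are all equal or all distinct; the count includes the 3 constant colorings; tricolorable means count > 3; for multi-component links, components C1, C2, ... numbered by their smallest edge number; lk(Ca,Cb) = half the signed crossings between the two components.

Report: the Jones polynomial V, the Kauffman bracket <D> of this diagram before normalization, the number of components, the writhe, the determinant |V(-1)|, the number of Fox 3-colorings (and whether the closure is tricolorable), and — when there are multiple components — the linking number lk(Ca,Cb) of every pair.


Jones polynomial: V(t) = t^2 + 2t^4 - 2t^5 + t^6 - 2t^7 + t^8
<D> = A^-14 - 2A^-10 + A^-6 - 2A^-2 + 2A^2 + A^10; writhe +6
components 1, writhe +6 (10 crossings)
3-colorings: 27 of 3^10, det 9 — tricolorable
note: w = +6 (over 10 crossings) is diagram-only; (-A^3)^(-6) removes it from V


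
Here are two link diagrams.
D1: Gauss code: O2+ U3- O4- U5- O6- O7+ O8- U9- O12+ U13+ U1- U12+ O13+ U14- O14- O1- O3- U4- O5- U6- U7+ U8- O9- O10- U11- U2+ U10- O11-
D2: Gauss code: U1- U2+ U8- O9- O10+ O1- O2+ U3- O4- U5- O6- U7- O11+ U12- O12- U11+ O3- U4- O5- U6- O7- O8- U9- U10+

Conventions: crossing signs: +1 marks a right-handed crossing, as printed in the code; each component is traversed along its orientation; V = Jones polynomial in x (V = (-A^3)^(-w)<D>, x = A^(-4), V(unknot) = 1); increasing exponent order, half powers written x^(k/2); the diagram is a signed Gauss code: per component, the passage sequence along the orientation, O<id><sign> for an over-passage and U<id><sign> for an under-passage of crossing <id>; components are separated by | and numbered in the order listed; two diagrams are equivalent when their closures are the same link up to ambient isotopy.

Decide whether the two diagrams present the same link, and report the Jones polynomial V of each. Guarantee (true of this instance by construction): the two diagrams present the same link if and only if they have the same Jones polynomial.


equivalent: yes
D1 (bracket A^-10 + A^-2 - A^2 + A^6 - A^10; 14 crossings at w = -6): V = -x^-7 + x^-6 - x^-5 + x^-4 + x^-2
D2 (bracket A^-10 + A^-2 - A^2 + A^6 - A^10; 12 crossings at w = -6): V = -x^-7 + x^-6 - x^-5 + x^-4 + x^-2
key observation: one V(x) for all 2 diagrams — one class (guaranteed)


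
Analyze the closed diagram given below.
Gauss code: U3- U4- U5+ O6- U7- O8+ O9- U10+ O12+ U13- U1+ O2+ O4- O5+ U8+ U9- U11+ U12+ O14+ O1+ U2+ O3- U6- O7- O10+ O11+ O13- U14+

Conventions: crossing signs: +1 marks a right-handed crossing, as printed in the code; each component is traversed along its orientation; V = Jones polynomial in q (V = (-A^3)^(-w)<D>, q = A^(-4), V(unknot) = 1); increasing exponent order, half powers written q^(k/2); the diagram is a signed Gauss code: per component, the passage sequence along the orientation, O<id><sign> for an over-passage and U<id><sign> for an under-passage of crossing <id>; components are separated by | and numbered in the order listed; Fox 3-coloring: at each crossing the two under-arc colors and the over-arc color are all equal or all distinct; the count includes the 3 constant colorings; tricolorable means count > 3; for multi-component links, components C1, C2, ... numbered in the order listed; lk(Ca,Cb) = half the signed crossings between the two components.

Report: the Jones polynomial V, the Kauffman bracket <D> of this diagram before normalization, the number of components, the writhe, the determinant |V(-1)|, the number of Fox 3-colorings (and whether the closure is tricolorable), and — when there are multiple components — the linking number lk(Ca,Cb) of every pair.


V = -q^-1 + 2 - q + 2q^2 - q^3 + q^4 - q^5
<D> = -A^-14 + A^-10 - A^-6 + 2A^-2 - A^2 + 2A^6 - A^10 (w = +2)
1 component over 14 crossings, w = +2
9 Fox colorings among 3^14, |V(-1)| = 9: tricolorable
why: det 9 = |V(-1)|; divisible by 3, so tricolorable


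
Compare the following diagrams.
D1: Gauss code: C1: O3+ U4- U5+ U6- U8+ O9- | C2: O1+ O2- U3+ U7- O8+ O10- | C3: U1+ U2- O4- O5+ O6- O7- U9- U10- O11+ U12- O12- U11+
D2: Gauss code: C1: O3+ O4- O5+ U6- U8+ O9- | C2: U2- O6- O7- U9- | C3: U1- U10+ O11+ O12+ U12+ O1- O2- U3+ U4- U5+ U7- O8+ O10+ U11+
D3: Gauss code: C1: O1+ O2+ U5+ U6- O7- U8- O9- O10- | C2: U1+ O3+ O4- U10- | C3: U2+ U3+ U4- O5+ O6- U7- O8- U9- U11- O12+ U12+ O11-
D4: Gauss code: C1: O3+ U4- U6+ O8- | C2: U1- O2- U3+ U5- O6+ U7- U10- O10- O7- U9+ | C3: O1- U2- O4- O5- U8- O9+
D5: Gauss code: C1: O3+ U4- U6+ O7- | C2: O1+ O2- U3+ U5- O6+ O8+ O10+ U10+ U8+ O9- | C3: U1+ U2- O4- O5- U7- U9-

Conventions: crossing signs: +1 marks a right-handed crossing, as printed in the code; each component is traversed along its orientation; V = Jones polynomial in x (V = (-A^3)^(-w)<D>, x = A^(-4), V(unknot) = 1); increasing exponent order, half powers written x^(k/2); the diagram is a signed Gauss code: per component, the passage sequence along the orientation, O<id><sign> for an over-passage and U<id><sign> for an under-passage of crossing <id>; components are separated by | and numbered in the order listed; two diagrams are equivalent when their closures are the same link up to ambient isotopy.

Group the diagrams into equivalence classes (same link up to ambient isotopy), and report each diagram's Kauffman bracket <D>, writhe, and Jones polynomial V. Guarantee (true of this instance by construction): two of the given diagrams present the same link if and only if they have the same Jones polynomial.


equivalence classes: {D1, D2, D4, D5} | {D3}
D1 (bracket 2A^-6 + A^2 + A^10; 12 crossings at w = -2): V = x^-4 + x^-2 + 2
V(D2) = x^-4 + x^-2 + 2  [12 crossings, <D> = 2 + A^8 + A^16, w = 0]
V(D3) = x^-3 + x^-2 + x^-1 + 1  (w -2, c 12, <D> = A^-6 + A^-2 + A^2 + A^6)
D4 (bracket 2A^-12 + A^-4 + A^4; 10 crossings at w = -4): V = x^-4 + x^-2 + 2
V(D5) = x^-4 + x^-2 + 2  (w 0, c 10, <D> = 2 + A^8 + A^16)
key observation: 2 values of V(x) split the 5 diagrams


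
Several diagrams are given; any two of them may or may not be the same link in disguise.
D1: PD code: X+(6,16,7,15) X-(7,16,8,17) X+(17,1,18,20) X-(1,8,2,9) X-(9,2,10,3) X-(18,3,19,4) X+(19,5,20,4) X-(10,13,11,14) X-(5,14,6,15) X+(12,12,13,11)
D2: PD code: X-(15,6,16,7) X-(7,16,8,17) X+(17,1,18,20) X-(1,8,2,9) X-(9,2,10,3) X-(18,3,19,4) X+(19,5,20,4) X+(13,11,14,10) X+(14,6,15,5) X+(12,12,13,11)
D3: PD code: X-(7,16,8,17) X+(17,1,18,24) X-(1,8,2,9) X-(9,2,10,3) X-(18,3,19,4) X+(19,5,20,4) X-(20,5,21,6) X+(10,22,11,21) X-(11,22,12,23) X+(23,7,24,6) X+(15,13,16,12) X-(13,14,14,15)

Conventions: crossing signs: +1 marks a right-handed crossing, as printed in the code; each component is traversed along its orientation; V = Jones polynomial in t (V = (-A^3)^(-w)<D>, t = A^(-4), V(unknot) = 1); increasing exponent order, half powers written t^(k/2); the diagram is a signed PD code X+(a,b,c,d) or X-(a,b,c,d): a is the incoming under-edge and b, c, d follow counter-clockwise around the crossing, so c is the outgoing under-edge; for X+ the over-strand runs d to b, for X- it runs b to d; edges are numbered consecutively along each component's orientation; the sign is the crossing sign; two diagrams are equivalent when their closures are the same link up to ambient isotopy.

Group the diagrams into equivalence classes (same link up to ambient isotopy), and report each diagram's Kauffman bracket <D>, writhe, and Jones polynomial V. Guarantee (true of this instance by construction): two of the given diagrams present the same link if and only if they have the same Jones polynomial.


equivalence classes: {D1, D2, D3}
D1 (bracket A^-2 + A^6 - A^10; 10 crossings at w = -2): V = -t^-4 + t^-3 + t^-1
V(D2) = -t^-4 + t^-3 + t^-1  (w 0, c 10, <D> = A^4 + A^12 - A^16)
V(D3) = -t^-4 + t^-3 + t^-1  [12 crossings, <D> = A^-2 + A^6 - A^10, w = -2]
key observation: one V(t) for all 3 diagrams — one class (guaranteed)


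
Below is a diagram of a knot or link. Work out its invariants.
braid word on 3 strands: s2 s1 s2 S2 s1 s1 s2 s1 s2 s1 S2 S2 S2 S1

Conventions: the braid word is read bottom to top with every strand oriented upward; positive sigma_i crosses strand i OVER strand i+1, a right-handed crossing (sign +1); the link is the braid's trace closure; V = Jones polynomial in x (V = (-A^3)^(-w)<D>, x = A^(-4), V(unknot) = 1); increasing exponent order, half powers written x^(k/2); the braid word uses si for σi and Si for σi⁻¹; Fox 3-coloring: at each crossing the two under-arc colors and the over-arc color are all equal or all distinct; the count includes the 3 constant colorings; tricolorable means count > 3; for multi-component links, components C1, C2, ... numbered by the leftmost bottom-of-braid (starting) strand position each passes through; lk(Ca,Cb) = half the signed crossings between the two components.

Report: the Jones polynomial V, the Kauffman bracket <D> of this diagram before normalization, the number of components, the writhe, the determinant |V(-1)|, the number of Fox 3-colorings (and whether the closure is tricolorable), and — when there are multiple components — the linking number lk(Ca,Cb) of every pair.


V(x) = 2x - 2x^2 + 3x^3 - 3x^4 + 2x^5 - 2x^6 + x^7
bracket: A^-16 - 2A^-12 + 2A^-8 - 3A^-4 + 3 - 2A^4 + 2A^8, w = +4
1 component, writhe +4, over 14 crossings
det 15, colorings 9 of 3^14 — tricolorable
observation: det 15 = |V(-1)|; divisible by 3, so tricolorable


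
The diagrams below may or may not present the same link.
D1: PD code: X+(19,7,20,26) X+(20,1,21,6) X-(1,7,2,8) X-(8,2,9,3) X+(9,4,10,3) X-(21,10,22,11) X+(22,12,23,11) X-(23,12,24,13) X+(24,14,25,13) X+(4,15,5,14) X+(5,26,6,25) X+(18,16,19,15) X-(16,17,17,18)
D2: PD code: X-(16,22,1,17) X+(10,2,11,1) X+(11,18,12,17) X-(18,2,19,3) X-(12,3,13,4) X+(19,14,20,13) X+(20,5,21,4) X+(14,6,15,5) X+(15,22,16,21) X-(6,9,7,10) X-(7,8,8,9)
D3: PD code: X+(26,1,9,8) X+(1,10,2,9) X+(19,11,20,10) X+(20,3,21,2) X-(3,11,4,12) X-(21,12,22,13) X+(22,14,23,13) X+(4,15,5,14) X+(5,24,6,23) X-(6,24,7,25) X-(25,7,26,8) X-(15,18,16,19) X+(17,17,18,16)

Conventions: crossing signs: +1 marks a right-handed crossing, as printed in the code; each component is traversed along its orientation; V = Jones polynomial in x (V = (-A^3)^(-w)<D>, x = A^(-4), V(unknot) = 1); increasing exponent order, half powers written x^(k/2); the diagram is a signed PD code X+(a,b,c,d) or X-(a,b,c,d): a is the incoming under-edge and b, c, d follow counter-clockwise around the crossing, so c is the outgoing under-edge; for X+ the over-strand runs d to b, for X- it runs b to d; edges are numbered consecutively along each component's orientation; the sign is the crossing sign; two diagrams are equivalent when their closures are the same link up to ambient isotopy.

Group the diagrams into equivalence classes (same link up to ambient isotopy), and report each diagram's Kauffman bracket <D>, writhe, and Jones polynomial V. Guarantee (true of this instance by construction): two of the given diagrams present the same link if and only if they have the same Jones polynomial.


grouping into links: {D1, D2, D3}
V(D1) = -x^(1/2) - x^(5/2)  (w +3, c 13, <D> = A^-1 + A^7)
V(D2) = -x^(1/2) - x^(5/2)  [11 crossings, <D> = A^-7 + A, w = +1]
D3 (bracket A^-1 + A^7; 13 crossings at w = +3): V = -x^(1/2) - x^(5/2)
why: all 3 diagrams share one V(x), hence one class


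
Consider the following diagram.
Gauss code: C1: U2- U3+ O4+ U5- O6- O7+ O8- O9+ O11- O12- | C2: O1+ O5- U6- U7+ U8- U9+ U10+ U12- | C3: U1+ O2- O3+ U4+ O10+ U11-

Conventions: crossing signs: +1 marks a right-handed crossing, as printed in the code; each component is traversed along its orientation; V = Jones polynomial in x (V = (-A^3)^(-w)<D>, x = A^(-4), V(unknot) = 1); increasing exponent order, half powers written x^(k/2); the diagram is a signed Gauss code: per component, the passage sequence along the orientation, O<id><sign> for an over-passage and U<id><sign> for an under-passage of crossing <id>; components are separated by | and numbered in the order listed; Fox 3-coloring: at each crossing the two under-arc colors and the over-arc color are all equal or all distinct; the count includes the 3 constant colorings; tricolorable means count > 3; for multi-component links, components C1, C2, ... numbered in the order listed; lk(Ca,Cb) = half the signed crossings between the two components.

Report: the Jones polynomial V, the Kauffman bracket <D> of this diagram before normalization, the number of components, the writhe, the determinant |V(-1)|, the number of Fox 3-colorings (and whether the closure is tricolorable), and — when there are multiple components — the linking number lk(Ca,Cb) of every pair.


V = x^-2 + 2 + x^2
<D> = A^-8 + 2 + A^8 (w = 0)
3 components over 12 crossings, w = 0
lk(C1,C2): -1
lk(C1,C3) = 0
linking number lk(C2,C3) = +1
3 Fox colorings among 3^12, |V(-1)| = 4: not tricolorable
why: palindromic: swapping x for 1/x fixes V


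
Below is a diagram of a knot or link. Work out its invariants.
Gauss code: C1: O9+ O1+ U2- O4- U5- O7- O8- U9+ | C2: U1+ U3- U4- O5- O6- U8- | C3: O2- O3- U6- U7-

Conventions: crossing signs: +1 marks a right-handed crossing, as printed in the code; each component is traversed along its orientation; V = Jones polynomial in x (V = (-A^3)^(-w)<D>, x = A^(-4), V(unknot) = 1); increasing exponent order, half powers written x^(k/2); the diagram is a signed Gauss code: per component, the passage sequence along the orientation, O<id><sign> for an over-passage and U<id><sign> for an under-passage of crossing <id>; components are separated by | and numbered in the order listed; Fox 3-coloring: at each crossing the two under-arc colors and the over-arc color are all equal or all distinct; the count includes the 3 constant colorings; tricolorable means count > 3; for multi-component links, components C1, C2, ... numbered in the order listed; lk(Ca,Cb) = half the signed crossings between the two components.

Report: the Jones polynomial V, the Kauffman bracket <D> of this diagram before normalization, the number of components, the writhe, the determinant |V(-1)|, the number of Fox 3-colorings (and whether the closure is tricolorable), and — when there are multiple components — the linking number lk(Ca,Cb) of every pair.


V = 2x^-6 + x^-4 + x^-2
<D> = -A^-7 - A - 2A^9 (w = -5)
3 components over 9 crossings, w = -5
lk(C1,C2): -1
lk(C1,C3) = -1
linking number lk(C2,C3) = -1
3 Fox colorings among 3^9, |V(-1)| = 4: not tricolorable
why: det 4 = |V(-1)|; not divisible by 3, so not tricolorable


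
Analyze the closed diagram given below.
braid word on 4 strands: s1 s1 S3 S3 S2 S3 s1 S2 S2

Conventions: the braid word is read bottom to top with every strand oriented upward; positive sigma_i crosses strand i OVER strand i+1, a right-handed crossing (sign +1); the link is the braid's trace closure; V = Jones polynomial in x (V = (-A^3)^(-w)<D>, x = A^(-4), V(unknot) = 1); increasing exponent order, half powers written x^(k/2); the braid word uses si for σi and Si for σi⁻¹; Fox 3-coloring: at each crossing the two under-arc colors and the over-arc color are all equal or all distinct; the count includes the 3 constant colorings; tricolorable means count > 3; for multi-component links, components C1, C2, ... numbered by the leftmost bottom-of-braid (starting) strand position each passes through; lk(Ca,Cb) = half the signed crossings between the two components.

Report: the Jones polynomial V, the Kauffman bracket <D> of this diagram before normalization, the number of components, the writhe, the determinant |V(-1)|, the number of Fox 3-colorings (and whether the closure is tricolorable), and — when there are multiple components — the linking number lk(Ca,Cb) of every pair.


Jones polynomial: V(x) = -x^-6 + 2x^-5 - 4x^-4 + 5x^-3 - 4x^-2 + 5x^-1 - 3 + 2x - x^2
<D> = A^-17 - 2A^-13 + 3A^-9 - 5A^-5 + 4A^-1 - 5A^3 + 4A^7 - 2A^11 + A^15; writhe -3
components 1, writhe -3 (9 crossings)
3-colorings: 9 of 3^9, det 27 — tricolorable
note: w = -3 shifts under R1 moves; the (-A^3)^(3) factor cancels that in V


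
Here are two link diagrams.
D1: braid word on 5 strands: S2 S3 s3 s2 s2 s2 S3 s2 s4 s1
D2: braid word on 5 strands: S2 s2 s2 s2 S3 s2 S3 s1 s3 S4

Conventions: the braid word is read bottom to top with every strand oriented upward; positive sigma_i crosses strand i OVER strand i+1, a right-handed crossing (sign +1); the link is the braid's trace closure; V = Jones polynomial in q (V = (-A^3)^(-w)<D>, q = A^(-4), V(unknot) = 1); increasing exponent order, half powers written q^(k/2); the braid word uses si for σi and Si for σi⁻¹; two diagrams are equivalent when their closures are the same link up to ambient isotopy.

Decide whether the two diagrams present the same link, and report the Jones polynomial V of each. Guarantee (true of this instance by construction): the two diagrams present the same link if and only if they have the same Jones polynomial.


equivalent: yes
V(D1) = q + q^3 - q^4  (w +4, c 10, <D> = -A^-4 + 1 + A^8)
V(D2) = q + q^3 - q^4  (w +2, c 10, <D> = -A^-10 + A^-6 + A^2)
why: one V(q) for all 2 diagrams — one class (guaranteed)


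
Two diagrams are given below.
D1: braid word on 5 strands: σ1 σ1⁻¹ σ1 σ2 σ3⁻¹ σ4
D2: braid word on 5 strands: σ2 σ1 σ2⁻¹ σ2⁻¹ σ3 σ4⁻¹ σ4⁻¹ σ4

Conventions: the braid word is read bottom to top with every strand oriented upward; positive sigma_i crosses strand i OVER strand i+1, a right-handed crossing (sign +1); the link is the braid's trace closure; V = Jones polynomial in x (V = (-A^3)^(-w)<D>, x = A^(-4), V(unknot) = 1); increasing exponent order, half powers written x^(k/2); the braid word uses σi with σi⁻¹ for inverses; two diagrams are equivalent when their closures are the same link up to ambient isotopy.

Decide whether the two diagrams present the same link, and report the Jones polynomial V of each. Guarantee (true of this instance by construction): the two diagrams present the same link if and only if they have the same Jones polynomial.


equivalent: yes
V(D1) = 1  (w +2, c 6, <D> = A^6)
V(D2) = 1  [8 crossings, <D> = 1, w = 0]
key observation: Markov moves rewrite D1 (6 crossings) into D2 (8)
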